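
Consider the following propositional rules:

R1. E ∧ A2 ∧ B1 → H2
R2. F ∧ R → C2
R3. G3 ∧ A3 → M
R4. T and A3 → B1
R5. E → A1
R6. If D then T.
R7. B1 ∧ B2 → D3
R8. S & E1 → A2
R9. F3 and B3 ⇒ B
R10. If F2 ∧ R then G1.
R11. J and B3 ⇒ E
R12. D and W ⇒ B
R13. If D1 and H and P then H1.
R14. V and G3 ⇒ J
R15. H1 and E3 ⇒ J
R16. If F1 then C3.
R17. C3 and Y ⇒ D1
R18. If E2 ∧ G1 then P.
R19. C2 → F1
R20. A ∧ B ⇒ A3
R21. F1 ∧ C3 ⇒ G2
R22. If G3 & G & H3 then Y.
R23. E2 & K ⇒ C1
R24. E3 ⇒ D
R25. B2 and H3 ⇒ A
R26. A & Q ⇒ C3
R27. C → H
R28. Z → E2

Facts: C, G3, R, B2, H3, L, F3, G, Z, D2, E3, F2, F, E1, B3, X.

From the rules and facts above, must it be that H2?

No

Forward chaining from the given facts derives: C2, B, G1, F1, Y, D, A, H, E2, T, C3, D1, P, A3, G2, M, B1, D3, H1, J, E, A1.
The only rule concluding H2 is R1, which needs A2; that is never established.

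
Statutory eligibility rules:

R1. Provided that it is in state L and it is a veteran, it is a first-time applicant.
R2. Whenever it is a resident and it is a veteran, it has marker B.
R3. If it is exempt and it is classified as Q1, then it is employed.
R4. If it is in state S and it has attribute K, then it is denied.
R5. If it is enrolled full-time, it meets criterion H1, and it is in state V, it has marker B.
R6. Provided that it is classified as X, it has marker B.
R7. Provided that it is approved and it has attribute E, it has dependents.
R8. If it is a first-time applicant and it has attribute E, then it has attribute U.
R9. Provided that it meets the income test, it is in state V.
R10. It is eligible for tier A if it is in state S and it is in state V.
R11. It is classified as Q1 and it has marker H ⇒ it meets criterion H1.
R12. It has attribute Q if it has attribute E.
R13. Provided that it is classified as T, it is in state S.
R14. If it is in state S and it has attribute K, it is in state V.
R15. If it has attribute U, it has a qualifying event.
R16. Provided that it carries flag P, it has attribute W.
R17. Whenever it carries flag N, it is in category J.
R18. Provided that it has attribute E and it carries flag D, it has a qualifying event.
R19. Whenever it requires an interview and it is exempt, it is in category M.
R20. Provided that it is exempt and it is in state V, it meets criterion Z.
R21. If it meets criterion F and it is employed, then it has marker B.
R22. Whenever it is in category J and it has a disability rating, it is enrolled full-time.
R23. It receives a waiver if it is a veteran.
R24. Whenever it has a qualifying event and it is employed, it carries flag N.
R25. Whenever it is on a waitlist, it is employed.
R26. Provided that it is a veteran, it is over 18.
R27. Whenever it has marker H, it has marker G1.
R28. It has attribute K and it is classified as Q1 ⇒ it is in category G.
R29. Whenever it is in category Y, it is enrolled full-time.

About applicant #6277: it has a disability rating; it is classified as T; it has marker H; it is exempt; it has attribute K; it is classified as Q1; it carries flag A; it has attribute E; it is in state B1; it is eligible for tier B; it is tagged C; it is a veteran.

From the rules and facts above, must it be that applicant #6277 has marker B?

Forward chaining from the given facts derives: is employed, meets criterion H1, has attribute Q, is in state S, is in state V, meets criterion Z, receives a waiver, is over 18, has marker G1, is in category G, is denied, is eligible for tier A.
Rules concluding "it has marker B": R2 needs "it is a resident"; R5 needs "it is enrolled full-time"; R6 needs "it is classified as X"; R21 needs "it meets criterion F" — none of these are established.

No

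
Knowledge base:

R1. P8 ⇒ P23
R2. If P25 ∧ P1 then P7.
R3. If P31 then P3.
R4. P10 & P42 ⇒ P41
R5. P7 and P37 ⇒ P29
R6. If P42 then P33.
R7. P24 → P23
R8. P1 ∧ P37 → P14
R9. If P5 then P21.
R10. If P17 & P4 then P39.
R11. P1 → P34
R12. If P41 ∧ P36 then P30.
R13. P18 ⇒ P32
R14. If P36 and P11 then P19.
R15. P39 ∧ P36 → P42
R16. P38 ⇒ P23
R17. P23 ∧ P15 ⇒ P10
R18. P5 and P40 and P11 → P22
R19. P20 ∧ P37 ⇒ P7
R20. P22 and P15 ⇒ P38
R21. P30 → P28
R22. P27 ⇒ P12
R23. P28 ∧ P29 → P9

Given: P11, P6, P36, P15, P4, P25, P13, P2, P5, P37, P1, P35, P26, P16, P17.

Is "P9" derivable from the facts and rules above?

No

Forward chaining from the given facts derives: P7, P29, P14, P21, P39, P34, P19, P42, P33.
The only rule concluding P9 is R23, which needs P28; that is never established.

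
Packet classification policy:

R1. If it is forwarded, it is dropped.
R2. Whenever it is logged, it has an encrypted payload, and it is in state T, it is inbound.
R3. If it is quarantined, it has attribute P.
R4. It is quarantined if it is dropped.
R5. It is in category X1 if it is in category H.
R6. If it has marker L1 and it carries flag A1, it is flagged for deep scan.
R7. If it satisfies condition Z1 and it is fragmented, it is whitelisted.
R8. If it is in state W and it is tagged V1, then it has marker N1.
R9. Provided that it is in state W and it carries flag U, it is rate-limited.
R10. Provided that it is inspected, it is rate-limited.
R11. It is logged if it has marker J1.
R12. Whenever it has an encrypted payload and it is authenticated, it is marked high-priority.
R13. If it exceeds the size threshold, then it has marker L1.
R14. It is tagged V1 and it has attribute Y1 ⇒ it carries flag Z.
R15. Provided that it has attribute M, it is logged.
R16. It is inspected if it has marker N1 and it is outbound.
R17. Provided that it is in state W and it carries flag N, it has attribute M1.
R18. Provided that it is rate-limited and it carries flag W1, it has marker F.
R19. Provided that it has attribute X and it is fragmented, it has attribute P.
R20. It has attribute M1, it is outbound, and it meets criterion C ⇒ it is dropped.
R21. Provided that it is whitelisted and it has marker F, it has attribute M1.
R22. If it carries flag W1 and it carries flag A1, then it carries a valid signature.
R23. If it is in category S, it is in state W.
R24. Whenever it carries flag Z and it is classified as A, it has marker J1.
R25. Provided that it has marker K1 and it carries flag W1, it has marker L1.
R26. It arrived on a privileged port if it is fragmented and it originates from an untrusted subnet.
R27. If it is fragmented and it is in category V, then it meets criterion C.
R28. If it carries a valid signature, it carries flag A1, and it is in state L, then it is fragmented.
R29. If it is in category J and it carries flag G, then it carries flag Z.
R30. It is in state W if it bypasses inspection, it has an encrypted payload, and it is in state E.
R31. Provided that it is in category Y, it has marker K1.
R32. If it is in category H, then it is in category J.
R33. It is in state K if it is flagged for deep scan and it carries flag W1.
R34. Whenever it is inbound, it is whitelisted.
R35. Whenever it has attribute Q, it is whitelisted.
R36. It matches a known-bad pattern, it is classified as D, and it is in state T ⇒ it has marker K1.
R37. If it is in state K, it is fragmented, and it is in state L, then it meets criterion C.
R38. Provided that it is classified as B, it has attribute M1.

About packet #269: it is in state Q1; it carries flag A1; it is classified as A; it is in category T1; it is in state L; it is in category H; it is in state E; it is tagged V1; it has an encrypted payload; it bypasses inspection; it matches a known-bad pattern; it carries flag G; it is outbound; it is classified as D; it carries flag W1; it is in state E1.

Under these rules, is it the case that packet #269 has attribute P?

No

Forward chaining from the given facts derives: is in category X1, carries a valid signature, is fragmented, is in state W, is in category J, has marker N1, is inspected, carries flag Z, is rate-limited, has marker F, has marker J1, is logged.
Rules concluding "it has attribute P": R3 needs "it is quarantined"; R19 needs "it has attribute X" — none of these are established.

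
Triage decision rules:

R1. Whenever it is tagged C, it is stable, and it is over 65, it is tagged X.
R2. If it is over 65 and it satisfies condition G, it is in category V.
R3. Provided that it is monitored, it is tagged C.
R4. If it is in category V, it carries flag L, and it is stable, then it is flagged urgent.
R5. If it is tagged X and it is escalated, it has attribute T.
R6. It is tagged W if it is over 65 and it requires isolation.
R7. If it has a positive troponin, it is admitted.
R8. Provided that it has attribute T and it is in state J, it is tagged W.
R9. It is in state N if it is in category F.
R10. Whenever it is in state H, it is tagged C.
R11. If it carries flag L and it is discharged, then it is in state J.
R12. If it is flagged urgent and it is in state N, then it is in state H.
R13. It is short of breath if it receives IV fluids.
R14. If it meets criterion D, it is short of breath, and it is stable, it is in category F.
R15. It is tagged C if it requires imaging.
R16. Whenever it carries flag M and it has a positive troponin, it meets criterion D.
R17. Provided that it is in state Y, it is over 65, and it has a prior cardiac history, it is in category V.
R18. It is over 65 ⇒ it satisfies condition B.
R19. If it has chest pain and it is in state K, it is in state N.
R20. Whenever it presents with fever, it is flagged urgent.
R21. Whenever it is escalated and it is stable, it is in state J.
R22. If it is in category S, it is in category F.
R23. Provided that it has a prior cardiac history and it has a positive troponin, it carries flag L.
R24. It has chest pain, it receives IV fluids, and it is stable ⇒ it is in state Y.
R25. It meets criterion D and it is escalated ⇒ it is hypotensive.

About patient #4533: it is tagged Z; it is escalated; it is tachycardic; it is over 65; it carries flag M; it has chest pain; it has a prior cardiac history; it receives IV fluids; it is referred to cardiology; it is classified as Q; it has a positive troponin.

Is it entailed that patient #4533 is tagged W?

Forward chaining from the given facts derives: is admitted, is short of breath, meets criterion D, satisfies condition B, carries flag L, is hypotensive.
Rules concluding "it is tagged W": R6 needs "it requires isolation"; R8 needs "it has attribute T" — none of these are established.

No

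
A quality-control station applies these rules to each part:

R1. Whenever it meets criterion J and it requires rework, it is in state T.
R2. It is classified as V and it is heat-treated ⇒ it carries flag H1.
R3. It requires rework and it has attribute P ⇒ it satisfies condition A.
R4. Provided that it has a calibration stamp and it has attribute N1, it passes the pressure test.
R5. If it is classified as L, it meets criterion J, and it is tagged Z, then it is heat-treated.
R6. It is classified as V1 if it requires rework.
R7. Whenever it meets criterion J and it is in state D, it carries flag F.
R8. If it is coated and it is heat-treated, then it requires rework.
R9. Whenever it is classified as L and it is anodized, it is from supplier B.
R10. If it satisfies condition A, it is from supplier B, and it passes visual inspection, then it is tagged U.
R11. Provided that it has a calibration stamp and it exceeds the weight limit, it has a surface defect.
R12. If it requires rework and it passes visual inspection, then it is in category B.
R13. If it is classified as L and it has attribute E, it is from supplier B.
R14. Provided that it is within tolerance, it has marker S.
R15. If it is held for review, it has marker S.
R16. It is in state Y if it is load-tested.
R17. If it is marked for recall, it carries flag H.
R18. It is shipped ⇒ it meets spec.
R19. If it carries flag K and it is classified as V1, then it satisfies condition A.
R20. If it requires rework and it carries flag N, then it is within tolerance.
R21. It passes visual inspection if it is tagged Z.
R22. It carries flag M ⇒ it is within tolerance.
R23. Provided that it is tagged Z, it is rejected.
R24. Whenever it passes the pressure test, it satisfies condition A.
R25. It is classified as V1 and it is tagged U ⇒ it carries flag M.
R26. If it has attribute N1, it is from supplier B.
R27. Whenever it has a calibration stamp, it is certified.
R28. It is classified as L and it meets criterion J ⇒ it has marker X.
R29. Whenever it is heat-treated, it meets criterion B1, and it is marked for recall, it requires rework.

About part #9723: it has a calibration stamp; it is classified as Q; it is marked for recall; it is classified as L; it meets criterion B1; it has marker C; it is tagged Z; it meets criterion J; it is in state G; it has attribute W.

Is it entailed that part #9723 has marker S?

No

Forward chaining from the given facts derives: is heat-treated, carries flag H, passes visual inspection, is rejected, is certified, has marker X, requires rework, is in state T, is classified as V1, is in category B.
Rules concluding "it has marker S": R14 needs "it is within tolerance"; R15 needs "it is held for review" — none of these are established.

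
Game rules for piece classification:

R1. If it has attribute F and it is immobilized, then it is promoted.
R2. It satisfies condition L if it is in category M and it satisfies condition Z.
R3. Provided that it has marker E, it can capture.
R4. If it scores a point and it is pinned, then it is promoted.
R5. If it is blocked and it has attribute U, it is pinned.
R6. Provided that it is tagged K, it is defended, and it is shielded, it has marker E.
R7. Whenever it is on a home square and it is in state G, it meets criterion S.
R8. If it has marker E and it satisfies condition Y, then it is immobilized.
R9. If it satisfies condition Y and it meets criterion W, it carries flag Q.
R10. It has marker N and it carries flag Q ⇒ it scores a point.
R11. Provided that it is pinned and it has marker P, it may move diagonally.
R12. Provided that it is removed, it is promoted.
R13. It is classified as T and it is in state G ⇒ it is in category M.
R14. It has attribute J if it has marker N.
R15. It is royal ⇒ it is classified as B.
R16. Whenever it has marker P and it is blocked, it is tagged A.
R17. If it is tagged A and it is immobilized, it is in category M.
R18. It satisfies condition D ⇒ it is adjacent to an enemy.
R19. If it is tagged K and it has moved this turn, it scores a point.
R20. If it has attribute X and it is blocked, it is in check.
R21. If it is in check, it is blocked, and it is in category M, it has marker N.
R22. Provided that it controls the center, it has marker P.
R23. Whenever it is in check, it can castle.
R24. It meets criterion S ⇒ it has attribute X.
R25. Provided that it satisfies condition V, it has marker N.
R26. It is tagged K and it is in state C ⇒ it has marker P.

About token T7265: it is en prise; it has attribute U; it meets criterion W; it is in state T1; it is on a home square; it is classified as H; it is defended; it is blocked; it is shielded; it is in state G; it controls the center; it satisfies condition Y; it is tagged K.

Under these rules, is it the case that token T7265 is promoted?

Yes

By R5 (it is blocked, it has attribute U): it is pinned.
By R6 (it is tagged K, it is defended, it is shielded): it has marker E.
By R7 (it is on a home square, it is in state G): it meets criterion S.
By R8 (it has marker E, it satisfies condition Y): it is immobilized.
By R9 (it satisfies condition Y, it meets criterion W): it carries flag Q.
By R22 (it controls the center): it has marker P.
By R24 (it meets criterion S): it has attribute X.
By R16 (it has marker P, it is blocked): it is tagged A.
By R17 (it is tagged A, it is immobilized): it is in category M.
By R20 (it has attribute X, it is blocked): it is in check.
By R21 (it is in check, it is blocked, it is in category M): it has marker N.
By R10 (it has marker N, it carries flag Q): it scores a point.
By R4 (it scores a point, it is pinned): it is promoted.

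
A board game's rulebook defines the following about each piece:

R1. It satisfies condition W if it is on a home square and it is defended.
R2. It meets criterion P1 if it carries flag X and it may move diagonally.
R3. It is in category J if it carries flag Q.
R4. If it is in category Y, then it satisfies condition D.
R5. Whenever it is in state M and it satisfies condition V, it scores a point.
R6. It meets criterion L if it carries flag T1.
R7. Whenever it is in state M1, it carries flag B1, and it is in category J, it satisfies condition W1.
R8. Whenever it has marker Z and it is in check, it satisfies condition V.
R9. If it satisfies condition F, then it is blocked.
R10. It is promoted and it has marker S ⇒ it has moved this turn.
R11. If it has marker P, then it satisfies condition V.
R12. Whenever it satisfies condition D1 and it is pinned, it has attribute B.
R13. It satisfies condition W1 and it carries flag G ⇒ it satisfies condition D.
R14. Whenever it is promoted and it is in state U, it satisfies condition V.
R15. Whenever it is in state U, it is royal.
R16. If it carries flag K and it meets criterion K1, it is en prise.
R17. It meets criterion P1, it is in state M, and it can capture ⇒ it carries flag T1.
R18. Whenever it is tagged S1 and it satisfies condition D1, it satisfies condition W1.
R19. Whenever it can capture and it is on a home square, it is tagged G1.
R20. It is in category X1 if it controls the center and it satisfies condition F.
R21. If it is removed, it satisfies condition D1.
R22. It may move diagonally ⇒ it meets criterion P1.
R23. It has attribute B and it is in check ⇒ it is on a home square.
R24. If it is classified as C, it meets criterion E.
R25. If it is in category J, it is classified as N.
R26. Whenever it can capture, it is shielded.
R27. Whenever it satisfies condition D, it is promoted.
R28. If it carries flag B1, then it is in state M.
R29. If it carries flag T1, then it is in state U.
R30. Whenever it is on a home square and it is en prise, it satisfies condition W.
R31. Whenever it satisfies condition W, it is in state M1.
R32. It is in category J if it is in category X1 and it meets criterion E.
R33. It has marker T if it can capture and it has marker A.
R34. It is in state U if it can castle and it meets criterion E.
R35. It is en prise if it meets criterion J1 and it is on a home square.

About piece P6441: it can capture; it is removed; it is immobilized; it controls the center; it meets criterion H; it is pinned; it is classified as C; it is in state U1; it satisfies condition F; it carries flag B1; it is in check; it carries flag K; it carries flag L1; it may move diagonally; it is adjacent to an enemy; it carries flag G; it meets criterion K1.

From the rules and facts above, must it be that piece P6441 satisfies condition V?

Yes

By R16 (it carries flag K, it meets criterion K1): it is en prise.
By R20 (it controls the center, it satisfies condition F): it is in category X1.
By R21 (it is removed): it satisfies condition D1.
By R22 (it may move diagonally): it meets criterion P1.
By R24 (it is classified as C): it meets criterion E.
By R28 (it carries flag B1): it is in state M.
By R32 (it is in category X1, it meets criterion E): it is in category J.
By R12 (it satisfies condition D1, it is pinned): it has attribute B.
By R17 (it meets criterion P1, it is in state M, it can capture): it carries flag T1.
By R23 (it has attribute B, it is in check): it is on a home square.
By R29 (it carries flag T1): it is in state U.
By R30 (it is on a home square, it is en prise): it satisfies condition W.
By R31 (it satisfies condition W): it is in state M1.
By R7 (it is in state M1, it carries flag B1, it is in category J): it satisfies condition W1.
By R13 (it satisfies condition W1, it carries flag G): it satisfies condition D.
By R27 (it satisfies condition D): it is promoted.
By R14 (it is promoted, it is in state U): it satisfies condition V.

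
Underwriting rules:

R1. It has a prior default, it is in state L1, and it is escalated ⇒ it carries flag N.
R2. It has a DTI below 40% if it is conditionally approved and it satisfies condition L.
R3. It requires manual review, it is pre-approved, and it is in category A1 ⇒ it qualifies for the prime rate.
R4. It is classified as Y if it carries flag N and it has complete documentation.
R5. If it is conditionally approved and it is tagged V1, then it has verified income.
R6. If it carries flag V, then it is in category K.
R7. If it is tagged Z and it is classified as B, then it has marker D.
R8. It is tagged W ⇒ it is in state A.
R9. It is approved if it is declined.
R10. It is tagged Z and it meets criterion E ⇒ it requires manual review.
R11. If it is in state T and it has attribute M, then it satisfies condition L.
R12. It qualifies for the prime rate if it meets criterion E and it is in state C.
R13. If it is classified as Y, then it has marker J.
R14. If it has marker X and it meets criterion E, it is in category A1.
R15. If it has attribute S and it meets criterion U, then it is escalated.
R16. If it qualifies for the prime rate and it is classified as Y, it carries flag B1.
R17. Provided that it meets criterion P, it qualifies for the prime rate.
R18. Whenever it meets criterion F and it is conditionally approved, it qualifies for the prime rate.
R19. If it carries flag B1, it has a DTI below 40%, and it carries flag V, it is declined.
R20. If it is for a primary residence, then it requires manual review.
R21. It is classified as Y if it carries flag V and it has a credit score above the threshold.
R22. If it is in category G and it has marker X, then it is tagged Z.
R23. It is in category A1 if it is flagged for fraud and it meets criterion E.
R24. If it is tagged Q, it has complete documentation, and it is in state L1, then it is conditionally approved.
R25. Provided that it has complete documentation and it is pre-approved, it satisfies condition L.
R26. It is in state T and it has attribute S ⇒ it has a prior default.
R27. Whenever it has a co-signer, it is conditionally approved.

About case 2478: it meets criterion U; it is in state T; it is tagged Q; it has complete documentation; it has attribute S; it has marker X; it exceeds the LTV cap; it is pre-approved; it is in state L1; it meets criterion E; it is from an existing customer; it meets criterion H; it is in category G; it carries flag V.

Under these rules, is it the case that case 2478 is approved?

By R14 (it has marker X, it meets criterion E): it is in category A1.
By R15 (it has attribute S, it meets criterion U): it is escalated.
By R22 (it is in category G, it has marker X): it is tagged Z.
By R24 (it is tagged Q, it has complete documentation, it is in state L1): it is conditionally approved.
By R25 (it has complete documentation, it is pre-approved): it satisfies condition L.
By R26 (it is in state T, it has attribute S): it has a prior default.
By R1 (it has a prior default, it is in state L1, it is escalated): it carries flag N.
By R2 (it is conditionally approved, it satisfies condition L): it has a DTI below 40%.
By R4 (it carries flag N, it has complete documentation): it is classified as Y.
By R10 (it is tagged Z, it meets criterion E): it requires manual review.
By R3 (it requires manual review, it is pre-approved, it is in category A1): it qualifies for the prime rate.
By R16 (it qualifies for the prime rate, it is classified as Y): it carries flag B1.
By R19 (it carries flag B1, it has a DTI below 40%, it carries flag V): it is declined.
By R9 (it is declined): it is approved.

Yes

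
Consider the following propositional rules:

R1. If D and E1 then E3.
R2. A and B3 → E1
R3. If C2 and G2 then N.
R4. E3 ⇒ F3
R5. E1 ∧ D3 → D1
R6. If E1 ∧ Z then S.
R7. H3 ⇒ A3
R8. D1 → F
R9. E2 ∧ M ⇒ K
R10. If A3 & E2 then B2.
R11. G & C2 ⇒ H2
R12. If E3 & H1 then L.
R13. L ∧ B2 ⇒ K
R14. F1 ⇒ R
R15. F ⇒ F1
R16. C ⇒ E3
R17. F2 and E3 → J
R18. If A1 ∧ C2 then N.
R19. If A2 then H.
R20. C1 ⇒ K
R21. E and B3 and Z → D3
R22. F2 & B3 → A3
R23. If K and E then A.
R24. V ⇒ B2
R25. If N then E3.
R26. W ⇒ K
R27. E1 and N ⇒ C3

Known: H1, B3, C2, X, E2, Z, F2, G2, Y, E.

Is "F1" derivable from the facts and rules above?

N  (by R3: C2, G2)
D3  (by R21: E, B3, Z)
A3  (by R22: F2, B3)
E3  (by R25: N)
B2  (by R10: A3, E2)
L  (by R12: E3, H1)
K  (by R13: L, B2)
A  (by R23: K, E)
E1  (by R2: A, B3)
D1  (by R5: E1, D3)
F  (by R8: D1)
F1  (by R15: F)

Yes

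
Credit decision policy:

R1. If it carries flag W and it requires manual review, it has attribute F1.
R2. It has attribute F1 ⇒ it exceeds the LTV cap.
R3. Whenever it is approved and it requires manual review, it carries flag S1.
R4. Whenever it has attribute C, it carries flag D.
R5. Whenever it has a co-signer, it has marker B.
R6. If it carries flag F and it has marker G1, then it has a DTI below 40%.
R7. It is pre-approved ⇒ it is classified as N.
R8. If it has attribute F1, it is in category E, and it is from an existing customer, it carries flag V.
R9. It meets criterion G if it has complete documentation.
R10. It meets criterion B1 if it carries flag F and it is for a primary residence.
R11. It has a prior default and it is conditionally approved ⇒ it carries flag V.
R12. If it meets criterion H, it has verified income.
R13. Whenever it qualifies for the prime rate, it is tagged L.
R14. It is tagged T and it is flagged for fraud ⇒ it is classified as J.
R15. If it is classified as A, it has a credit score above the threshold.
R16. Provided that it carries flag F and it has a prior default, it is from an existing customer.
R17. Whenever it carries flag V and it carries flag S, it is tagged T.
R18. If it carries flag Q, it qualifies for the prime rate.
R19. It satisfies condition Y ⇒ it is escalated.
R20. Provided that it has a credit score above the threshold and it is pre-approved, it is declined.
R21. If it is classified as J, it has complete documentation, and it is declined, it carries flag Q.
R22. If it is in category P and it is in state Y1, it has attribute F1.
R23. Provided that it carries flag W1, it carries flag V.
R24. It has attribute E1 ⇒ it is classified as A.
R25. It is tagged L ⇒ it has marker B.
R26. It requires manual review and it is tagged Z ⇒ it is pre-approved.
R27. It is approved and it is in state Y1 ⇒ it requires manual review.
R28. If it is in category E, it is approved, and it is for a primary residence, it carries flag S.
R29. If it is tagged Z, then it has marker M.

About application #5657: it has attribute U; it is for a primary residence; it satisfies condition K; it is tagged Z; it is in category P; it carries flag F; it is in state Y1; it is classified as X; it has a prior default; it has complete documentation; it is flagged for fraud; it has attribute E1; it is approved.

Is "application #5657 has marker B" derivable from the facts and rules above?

No

Forward chaining from the given facts derives: meets criterion G, meets criterion B1, is from an existing customer, has attribute F1, is classified as A, requires manual review, has marker M, exceeds the LTV cap, carries flag S1, has a credit score above the threshold, is pre-approved, is classified as N, is declined.
Rules concluding "it has marker B": R5 needs "it has a co-signer"; R25 needs "it is tagged L" — none of these are established.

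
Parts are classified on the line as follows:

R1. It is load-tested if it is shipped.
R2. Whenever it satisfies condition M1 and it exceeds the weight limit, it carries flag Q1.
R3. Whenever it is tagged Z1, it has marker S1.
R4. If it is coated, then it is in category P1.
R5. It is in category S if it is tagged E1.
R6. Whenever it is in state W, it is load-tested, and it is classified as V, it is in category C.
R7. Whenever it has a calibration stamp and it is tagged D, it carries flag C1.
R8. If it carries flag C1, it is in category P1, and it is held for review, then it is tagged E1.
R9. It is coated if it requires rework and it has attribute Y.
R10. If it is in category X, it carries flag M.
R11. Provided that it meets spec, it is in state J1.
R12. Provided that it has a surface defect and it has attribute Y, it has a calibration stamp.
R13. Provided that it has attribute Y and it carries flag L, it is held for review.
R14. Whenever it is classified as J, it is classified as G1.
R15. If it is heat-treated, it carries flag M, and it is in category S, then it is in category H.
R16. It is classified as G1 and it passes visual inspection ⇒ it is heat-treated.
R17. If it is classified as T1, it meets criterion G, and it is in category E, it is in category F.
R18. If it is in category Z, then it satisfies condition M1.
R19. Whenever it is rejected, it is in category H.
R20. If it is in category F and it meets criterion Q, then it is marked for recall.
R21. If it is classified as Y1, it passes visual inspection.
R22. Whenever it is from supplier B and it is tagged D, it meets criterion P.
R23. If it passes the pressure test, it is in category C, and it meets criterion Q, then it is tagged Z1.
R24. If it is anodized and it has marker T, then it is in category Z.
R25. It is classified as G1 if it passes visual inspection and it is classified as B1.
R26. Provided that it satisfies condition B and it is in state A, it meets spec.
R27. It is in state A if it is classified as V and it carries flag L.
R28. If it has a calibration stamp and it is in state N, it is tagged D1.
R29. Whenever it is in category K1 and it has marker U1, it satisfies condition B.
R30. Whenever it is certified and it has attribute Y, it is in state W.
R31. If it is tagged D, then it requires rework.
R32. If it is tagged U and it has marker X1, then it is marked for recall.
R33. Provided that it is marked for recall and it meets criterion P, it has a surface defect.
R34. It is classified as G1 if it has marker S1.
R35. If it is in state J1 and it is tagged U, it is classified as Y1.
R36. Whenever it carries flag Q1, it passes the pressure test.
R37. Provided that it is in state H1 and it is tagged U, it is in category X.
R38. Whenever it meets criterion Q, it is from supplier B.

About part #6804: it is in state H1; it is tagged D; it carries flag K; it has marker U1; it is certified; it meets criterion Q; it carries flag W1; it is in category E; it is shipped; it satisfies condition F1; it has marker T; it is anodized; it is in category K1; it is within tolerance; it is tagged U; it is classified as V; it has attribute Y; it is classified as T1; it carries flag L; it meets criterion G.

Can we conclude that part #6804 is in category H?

No

Forward chaining from the given facts derives: is load-tested, is held for review, is in category F, is marked for recall, is in category Z, is in state A, satisfies condition B, is in state W, requires rework, is in category X, is from supplier B, is in category C, is coated, carries flag M, satisfies condition M1, meets criterion P, meets spec, has a surface defect, is in category P1, is in state J1, has a calibration stamp, is classified as Y1, carries flag C1, is tagged E1, passes visual inspection, is in category S.
Rules concluding "it is in category H": R15 needs "it is heat-treated"; R19 needs "it is rejected" — none of these are established.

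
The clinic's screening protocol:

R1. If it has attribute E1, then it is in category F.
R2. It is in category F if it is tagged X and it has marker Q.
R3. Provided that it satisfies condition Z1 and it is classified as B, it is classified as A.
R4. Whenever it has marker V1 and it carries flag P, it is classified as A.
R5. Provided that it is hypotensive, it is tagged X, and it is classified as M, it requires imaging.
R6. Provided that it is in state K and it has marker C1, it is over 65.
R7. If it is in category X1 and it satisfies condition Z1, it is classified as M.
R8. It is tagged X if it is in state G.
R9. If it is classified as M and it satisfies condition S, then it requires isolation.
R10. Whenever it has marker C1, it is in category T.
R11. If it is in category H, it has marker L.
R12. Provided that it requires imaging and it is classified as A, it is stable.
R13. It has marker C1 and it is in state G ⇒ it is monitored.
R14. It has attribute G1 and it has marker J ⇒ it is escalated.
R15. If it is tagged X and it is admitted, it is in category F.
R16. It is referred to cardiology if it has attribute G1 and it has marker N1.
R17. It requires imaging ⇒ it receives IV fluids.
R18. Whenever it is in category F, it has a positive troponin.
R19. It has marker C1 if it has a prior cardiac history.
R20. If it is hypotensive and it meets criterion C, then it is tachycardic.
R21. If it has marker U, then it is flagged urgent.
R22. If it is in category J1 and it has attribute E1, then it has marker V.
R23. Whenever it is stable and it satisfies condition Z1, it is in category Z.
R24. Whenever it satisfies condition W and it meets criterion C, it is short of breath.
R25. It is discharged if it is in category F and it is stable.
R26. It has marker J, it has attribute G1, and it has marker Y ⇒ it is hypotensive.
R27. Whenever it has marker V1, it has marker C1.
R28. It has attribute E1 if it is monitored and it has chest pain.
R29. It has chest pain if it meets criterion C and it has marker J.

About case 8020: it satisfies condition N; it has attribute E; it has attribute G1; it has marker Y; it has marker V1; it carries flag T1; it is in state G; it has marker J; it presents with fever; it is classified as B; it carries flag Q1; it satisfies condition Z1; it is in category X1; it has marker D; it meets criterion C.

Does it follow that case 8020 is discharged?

Yes

By R3 (it satisfies condition Z1, it is classified as B): it is classified as A.
By R7 (it is in category X1, it satisfies condition Z1): it is classified as M.
By R8 (it is in state G): it is tagged X.
By R26 (it has marker J, it has attribute G1, it has marker Y): it is hypotensive.
By R27 (it has marker V1): it has marker C1.
By R29 (it meets criterion C, it has marker J): it has chest pain.
By R5 (it is hypotensive, it is tagged X, it is classified as M): it requires imaging.
By R12 (it requires imaging, it is classified as A): it is stable.
By R13 (it has marker C1, it is in state G): it is monitored.
By R28 (it is monitored, it has chest pain): it has attribute E1.
By R1 (it has attribute E1): it is in category F.
By R25 (it is in category F, it is stable): it is discharged.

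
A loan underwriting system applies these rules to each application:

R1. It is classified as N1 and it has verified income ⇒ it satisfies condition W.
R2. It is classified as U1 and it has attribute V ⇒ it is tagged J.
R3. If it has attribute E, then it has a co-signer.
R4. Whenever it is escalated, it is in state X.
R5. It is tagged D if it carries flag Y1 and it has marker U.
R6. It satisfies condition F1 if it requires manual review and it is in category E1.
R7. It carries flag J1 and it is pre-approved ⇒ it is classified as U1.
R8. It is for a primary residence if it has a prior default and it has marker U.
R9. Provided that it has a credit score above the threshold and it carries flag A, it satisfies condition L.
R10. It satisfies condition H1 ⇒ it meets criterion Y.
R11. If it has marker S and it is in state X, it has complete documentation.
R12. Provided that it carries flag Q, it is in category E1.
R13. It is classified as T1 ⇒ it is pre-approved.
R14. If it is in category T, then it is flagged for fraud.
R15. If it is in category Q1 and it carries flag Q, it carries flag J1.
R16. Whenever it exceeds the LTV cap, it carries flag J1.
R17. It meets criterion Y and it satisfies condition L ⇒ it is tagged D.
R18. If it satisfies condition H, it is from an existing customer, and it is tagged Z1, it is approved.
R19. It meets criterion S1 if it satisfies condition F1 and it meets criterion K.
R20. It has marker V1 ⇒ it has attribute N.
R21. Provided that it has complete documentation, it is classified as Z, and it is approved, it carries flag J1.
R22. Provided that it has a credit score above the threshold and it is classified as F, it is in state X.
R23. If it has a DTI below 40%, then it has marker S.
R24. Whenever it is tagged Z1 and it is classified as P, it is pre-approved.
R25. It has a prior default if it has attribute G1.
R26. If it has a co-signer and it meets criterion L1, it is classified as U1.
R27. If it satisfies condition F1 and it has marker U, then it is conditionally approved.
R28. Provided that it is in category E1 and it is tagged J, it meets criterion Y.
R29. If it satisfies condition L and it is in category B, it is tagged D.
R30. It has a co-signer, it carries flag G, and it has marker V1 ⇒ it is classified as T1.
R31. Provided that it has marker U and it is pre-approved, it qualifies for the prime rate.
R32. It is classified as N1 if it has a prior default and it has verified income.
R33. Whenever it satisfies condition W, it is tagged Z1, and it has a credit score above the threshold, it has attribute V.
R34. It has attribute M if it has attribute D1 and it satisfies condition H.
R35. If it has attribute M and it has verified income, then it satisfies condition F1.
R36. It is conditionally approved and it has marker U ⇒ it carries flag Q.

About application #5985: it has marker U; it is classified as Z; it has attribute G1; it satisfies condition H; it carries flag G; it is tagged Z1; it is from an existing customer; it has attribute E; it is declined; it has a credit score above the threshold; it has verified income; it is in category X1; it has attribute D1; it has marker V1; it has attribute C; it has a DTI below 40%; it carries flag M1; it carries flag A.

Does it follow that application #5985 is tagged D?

Forward chaining from the given facts derives: has a co-signer, satisfies condition L, is approved, has attribute N, has marker S, has a prior default, is classified as T1, is classified as N1, has attribute M, satisfies condition F1, satisfies condition W, is for a primary residence, is pre-approved, is conditionally approved, qualifies for the prime rate, has attribute V, carries flag Q, is in category E1.
Rules concluding "it is tagged D": R5 needs "it carries flag Y1"; R17 needs "it meets criterion Y"; R29 needs "it is in category B" — none of these are established.

No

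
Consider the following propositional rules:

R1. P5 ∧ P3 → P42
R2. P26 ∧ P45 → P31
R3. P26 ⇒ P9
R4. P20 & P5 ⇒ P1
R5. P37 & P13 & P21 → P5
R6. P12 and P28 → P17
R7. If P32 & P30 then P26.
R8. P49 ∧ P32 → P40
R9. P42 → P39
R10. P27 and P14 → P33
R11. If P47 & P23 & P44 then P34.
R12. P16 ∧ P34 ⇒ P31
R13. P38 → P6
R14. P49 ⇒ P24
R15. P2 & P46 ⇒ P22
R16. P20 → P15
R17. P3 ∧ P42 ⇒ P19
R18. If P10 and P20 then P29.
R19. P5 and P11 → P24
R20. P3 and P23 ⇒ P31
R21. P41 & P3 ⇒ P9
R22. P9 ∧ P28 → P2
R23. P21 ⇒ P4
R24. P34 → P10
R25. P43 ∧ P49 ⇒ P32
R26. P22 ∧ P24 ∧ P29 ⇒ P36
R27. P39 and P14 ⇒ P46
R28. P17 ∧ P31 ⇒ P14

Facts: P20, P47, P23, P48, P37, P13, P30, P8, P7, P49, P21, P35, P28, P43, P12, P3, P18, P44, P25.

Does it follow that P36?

P5  (by R5: P37, P13, P21)
P17  (by R6: P12, P28)
P34  (by R11: P47, P23, P44)
P24  (by R14: P49)
P31  (by R20: P3, P23)
P10  (by R24: P34)
P32  (by R25: P43, P49)
P14  (by R28: P17, P31)
P42  (by R1: P5, P3)
P26  (by R7: P32, P30)
P39  (by R9: P42)
P29  (by R18: P10, P20)
P46  (by R27: P39, P14)
P9  (by R3: P26)
P2  (by R22: P9, P28)
P22  (by R15: P2, P46)
P36  (by R26: P22, P24, P29)

Yes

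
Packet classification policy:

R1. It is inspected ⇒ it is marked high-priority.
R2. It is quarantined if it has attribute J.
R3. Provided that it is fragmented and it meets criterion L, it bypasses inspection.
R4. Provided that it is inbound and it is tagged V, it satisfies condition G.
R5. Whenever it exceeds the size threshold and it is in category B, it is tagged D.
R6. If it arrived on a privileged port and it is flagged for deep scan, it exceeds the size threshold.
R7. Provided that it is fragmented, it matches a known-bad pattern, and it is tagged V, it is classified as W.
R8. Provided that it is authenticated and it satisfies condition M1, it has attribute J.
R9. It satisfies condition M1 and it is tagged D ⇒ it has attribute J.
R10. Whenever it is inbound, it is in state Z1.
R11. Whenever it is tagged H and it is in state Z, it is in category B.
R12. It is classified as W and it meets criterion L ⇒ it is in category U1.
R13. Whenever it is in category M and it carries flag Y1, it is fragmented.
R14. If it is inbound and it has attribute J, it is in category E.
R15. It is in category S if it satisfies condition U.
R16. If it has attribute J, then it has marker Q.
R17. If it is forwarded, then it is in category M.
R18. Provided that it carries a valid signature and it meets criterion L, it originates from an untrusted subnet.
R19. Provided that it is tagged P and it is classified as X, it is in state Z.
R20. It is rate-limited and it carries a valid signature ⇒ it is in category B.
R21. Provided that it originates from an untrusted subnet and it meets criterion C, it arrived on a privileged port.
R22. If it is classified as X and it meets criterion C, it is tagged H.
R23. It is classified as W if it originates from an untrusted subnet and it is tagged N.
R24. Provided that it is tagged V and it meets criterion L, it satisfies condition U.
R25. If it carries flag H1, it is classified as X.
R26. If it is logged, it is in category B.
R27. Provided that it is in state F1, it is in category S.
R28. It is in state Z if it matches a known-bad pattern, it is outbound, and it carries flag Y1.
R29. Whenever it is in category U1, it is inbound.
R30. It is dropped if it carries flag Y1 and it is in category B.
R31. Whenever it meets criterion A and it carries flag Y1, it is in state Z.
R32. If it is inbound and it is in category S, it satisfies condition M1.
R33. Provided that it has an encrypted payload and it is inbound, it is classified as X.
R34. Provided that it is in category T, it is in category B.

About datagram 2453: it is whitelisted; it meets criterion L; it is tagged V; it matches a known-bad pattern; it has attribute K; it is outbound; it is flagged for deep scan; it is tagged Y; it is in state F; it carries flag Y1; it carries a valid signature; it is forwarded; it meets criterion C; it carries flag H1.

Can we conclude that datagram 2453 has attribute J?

Yes

By R17 (it is forwarded): it is in category M.
By R18 (it carries a valid signature, it meets criterion L): it originates from an untrusted subnet.
By R21 (it originates from an untrusted subnet, it meets criterion C): it arrived on a privileged port.
By R24 (it is tagged V, it meets criterion L): it satisfies condition U.
By R25 (it carries flag H1): it is classified as X.
By R28 (it matches a known-bad pattern, it is outbound, it carries flag Y1): it is in state Z.
By R6 (it arrived on a privileged port, it is flagged for deep scan): it exceeds the size threshold.
By R13 (it is in category M, it carries flag Y1): it is fragmented.
By R15 (it satisfies condition U): it is in category S.
By R22 (it is classified as X, it meets criterion C): it is tagged H.
By R7 (it is fragmented, it matches a known-bad pattern, it is tagged V): it is classified as W.
By R11 (it is tagged H, it is in state Z): it is in category B.
By R12 (it is classified as W, it meets criterion L): it is in category U1.
By R29 (it is in category U1): it is inbound.
By R32 (it is inbound, it is in category S): it satisfies condition M1.
By R5 (it exceeds the size threshold, it is in category B): it is tagged D.
By R9 (it satisfies condition M1, it is tagged D): it has attribute J.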